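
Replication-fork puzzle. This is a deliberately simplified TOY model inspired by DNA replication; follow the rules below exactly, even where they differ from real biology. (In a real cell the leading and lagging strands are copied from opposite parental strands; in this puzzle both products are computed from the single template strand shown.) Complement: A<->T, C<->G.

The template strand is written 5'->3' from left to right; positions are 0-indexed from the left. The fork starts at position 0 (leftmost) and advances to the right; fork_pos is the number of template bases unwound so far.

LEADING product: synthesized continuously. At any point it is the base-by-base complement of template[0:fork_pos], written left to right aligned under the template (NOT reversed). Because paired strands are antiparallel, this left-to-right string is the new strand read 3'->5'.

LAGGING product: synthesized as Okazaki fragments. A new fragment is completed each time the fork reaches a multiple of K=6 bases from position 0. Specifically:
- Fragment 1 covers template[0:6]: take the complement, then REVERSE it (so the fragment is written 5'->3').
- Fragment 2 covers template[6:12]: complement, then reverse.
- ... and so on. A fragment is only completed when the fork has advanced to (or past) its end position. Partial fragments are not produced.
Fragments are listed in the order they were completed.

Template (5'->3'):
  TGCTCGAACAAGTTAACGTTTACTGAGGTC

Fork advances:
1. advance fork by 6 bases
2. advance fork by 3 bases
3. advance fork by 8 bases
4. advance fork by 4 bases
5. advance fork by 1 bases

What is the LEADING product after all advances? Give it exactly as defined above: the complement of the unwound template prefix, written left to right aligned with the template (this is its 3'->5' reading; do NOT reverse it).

Step 1: advance 6 -> fork_pos = 0 + 6 = 6.
Step 2: advance 3 -> fork_pos = 6 + 3 = 9.
Step 3: advance 8 -> fork_pos = 9 + 8 = 17.
Step 4: advance 4 -> fork_pos = 17 + 4 = 21.
Step 5: advance 1 -> fork_pos = 21 + 1 = 22.
Unwound prefix: template[0:22] = TGCTCGAACAAGTTAACGTTTA
Complement it base by base (A<->T, C<->G), keeping left-to-right order:
  [0:5] TGCTC -> ACGAG
  [5:10] GAACA -> CTTGT
  [10:15] AGTTA -> TCAAT
  [15:20] ACGTT -> TGCAA
  [20:22] TA -> AT
Concatenate: ACGAGCTTGTTCAATTGCAAAT (length 22; written aligned with the template, i.e. 3'->5').

Answer: ACGAGCTTGTTCAATTGCAAAT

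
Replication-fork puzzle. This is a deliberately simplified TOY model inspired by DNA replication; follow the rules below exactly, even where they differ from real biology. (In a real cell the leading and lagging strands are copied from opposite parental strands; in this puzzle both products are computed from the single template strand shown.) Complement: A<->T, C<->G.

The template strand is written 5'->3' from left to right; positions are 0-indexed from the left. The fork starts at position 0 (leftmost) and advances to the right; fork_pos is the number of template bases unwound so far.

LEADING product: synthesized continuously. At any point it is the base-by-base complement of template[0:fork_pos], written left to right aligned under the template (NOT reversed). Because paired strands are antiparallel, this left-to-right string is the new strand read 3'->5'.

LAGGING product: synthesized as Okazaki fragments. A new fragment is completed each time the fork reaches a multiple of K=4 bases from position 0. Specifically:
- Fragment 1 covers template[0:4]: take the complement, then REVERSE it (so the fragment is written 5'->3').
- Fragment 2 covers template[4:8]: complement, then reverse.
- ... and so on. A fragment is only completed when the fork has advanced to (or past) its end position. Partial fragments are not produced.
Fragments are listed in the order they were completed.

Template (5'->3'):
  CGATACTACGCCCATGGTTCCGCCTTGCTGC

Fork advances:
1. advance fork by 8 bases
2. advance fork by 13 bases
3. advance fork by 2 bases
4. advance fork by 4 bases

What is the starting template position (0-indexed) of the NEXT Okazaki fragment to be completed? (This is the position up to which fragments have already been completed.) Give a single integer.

Answer: 24

Derivation:
Step 1: advance 8 -> fork_pos = 0 + 8 = 8. Reached multiple(s) of 4: 4, 8 -> fragments 1-2 completed (2 total).
Step 2: advance 13 -> fork_pos = 8 + 13 = 21. Reached multiple(s) of 4: 12, 16, 20 -> fragments 3-5 completed (5 total).
Step 3: advance 2 -> fork_pos = 21 + 2 = 23. Next multiple of 4 is 24 (not reached); still 5 fragment(s).
Step 4: advance 4 -> fork_pos = 23 + 4 = 27. Reached multiple(s) of 4: 24 -> fragment 6 completed (6 total).
6 fragment(s) completed, covering template[0:24] (6 x 4 = 24). The next fragment, fragment 7, covers template[24:28], so it starts at position 24.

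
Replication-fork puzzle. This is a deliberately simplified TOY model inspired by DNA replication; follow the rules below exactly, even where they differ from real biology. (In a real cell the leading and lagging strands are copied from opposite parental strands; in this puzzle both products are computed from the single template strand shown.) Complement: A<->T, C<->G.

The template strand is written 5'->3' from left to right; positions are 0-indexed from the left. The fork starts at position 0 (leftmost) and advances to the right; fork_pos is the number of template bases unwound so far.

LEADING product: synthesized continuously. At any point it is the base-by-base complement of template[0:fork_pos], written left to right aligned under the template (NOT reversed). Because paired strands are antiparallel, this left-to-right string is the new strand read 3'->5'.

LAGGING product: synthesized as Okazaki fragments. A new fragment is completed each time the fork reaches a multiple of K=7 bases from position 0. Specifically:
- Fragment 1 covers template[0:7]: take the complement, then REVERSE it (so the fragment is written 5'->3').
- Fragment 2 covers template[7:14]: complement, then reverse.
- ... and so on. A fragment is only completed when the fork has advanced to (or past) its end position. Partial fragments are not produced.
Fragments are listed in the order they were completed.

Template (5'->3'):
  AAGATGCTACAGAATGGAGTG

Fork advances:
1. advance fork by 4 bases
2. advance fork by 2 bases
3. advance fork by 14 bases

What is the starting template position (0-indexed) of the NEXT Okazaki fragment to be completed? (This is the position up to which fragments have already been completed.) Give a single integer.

Answer: 14

Derivation:
Step 1: advance 4 -> fork_pos = 0 + 4 = 4. Next multiple of 7 is 7 (not reached); still 0 fragment(s).
Step 2: advance 2 -> fork_pos = 4 + 2 = 6. Next multiple of 7 is 7 (not reached); still 0 fragment(s).
Step 3: advance 14 -> fork_pos = 6 + 14 = 20. Reached multiple(s) of 7: 7, 14 -> fragments 1-2 completed (2 total).
2 fragment(s) completed, covering template[0:14] (2 x 7 = 14). The next fragment, fragment 3, covers template[14:21], so it starts at position 14.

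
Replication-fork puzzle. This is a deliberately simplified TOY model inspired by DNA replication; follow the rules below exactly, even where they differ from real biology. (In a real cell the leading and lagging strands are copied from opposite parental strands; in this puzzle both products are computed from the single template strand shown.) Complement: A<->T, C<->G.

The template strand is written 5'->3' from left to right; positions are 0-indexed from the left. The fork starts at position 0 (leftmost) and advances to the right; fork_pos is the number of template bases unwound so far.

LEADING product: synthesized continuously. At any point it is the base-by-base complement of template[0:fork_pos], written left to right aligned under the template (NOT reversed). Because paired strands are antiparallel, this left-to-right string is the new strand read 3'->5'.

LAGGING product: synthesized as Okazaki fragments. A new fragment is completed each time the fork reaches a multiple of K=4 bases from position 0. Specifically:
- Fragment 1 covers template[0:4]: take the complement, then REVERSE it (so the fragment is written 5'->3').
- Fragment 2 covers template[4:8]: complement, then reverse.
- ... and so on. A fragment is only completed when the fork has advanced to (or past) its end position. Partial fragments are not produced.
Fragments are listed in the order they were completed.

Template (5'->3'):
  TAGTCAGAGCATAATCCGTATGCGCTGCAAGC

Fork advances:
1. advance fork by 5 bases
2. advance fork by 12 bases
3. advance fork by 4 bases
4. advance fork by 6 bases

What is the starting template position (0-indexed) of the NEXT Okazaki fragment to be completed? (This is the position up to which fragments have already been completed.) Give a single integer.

Answer: 24

Derivation:
Step 1: advance 5 -> fork_pos = 0 + 5 = 5. Reached multiple(s) of 4: 4 -> fragment 1 completed (1 total).
Step 2: advance 12 -> fork_pos = 5 + 12 = 17. Reached multiple(s) of 4: 8, 12, 16 -> fragments 2-4 completed (4 total).
Step 3: advance 4 -> fork_pos = 17 + 4 = 21. Reached multiple(s) of 4: 20 -> fragment 5 completed (5 total).
Step 4: advance 6 -> fork_pos = 21 + 6 = 27. Reached multiple(s) of 4: 24 -> fragment 6 completed (6 total).
6 fragment(s) completed, covering template[0:24] (6 x 4 = 24). The next fragment, fragment 7, covers template[24:28], so it starts at position 24.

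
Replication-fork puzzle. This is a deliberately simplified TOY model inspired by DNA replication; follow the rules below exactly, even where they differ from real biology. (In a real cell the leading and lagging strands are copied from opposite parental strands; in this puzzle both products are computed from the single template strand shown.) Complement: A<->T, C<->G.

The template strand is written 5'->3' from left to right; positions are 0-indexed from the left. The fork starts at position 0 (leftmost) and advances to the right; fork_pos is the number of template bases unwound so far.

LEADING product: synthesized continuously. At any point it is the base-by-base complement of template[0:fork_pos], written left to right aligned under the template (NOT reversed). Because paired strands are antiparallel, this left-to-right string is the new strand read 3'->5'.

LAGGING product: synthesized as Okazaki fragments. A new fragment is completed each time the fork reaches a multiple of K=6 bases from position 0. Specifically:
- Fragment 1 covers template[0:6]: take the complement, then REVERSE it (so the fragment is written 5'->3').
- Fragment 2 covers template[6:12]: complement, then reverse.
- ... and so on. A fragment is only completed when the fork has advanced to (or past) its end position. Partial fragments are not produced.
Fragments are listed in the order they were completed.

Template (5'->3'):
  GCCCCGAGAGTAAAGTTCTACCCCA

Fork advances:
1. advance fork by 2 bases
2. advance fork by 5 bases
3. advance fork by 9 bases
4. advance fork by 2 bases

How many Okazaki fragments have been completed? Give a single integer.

Step 1: advance 2 -> fork_pos = 0 + 2 = 2. Next multiple of 6 is 6 (not reached); still 0 fragment(s).
Step 2: advance 5 -> fork_pos = 2 + 5 = 7. Reached multiple(s) of 6: 6 -> fragment 1 completed (1 total).
Step 3: advance 9 -> fork_pos = 7 + 9 = 16. Reached multiple(s) of 6: 12 -> fragment 2 completed (2 total).
Step 4: advance 2 -> fork_pos = 16 + 2 = 18. Reached multiple(s) of 6: 18 -> fragment 3 completed (3 total).
Check: final fork_pos = 18; the multiples of 6 that are <= 18 are 6..18 -> 18 // 6 = 3 completed fragment(s).

Answer: 3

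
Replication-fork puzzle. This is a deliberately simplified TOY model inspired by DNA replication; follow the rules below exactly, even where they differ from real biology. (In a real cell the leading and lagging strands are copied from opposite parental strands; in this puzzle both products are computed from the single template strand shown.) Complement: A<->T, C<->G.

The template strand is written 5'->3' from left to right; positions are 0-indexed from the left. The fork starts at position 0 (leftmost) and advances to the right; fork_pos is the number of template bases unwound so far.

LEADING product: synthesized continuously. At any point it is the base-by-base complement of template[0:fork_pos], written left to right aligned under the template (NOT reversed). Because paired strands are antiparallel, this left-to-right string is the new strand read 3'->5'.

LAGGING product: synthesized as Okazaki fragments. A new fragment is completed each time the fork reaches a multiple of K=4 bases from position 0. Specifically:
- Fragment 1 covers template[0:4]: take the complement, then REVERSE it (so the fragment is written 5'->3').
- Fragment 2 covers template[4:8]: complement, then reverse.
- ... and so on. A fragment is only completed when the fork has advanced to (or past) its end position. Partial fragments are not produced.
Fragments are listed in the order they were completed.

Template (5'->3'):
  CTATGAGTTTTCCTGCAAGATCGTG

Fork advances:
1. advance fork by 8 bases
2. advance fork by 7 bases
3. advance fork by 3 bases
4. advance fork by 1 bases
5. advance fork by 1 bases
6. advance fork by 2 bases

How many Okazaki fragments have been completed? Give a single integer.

Step 1: advance 8 -> fork_pos = 0 + 8 = 8. Reached multiple(s) of 4: 4, 8 -> fragments 1-2 completed (2 total).
Step 2: advance 7 -> fork_pos = 8 + 7 = 15. Reached multiple(s) of 4: 12 -> fragment 3 completed (3 total).
Step 3: advance 3 -> fork_pos = 15 + 3 = 18. Reached multiple(s) of 4: 16 -> fragment 4 completed (4 total).
Step 4: advance 1 -> fork_pos = 18 + 1 = 19. Next multiple of 4 is 20 (not reached); still 4 fragment(s).
Step 5: advance 1 -> fork_pos = 19 + 1 = 20. Reached multiple(s) of 4: 20 -> fragment 5 completed (5 total).
Step 6: advance 2 -> fork_pos = 20 + 2 = 22. Next multiple of 4 is 24 (not reached); still 5 fragment(s).
Check: final fork_pos = 22; the multiples of 4 that are <= 22 are 4..20 -> 22 // 4 = 5 completed fragment(s).

Answer: 5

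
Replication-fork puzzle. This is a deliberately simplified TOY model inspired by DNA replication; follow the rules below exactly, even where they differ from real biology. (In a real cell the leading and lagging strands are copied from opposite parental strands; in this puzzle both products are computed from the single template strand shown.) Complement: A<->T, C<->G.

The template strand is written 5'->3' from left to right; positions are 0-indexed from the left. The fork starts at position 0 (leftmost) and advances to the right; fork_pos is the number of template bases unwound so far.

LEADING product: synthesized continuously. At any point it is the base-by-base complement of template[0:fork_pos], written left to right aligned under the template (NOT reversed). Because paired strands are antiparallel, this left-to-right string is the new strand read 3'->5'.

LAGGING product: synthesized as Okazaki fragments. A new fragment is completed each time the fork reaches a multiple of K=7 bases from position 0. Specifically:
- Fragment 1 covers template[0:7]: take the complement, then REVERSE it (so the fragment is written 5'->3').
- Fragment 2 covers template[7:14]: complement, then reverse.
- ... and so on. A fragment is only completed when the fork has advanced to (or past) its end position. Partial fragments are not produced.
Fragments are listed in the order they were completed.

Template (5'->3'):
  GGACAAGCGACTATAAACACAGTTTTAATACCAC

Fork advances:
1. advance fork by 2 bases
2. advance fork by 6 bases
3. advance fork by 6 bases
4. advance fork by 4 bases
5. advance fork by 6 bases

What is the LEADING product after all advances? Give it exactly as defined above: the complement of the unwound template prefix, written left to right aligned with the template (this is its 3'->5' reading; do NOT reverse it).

Step 1: advance 2 -> fork_pos = 0 + 2 = 2.
Step 2: advance 6 -> fork_pos = 2 + 6 = 8.
Step 3: advance 6 -> fork_pos = 8 + 6 = 14.
Step 4: advance 4 -> fork_pos = 14 + 4 = 18.
Step 5: advance 6 -> fork_pos = 18 + 6 = 24.
Unwound prefix: template[0:24] = GGACAAGCGACTATAAACACAGTT
Complement it base by base (A<->T, C<->G), keeping left-to-right order:
  [0:5] GGACA -> CCTGT
  [5:10] AGCGA -> TCGCT
  [10:15] CTATA -> GATAT
  [15:20] AACAC -> TTGTG
  [20:24] AGTT -> TCAA
Concatenate: CCTGTTCGCTGATATTTGTGTCAA (length 24; written aligned with the template, i.e. 3'->5').

Answer: CCTGTTCGCTGATATTTGTGTCAA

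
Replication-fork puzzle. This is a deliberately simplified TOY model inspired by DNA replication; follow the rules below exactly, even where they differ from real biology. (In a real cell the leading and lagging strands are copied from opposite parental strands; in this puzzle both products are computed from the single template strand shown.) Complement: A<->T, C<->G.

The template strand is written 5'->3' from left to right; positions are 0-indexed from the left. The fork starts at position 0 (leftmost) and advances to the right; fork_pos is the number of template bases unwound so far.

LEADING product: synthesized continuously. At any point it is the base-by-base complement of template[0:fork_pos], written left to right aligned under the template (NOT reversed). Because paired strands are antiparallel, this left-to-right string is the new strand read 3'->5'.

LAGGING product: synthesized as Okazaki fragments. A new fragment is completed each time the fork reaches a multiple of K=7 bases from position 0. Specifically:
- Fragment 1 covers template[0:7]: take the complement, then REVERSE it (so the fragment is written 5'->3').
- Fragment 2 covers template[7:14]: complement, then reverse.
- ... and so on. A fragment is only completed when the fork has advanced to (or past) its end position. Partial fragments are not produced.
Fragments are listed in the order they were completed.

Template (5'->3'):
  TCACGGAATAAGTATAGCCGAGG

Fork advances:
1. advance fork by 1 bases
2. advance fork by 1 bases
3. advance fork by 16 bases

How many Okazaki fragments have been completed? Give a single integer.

Answer: 2

Derivation:
Step 1: advance 1 -> fork_pos = 0 + 1 = 1. Next multiple of 7 is 7 (not reached); still 0 fragment(s).
Step 2: advance 1 -> fork_pos = 1 + 1 = 2. Next multiple of 7 is 7 (not reached); still 0 fragment(s).
Step 3: advance 16 -> fork_pos = 2 + 16 = 18. Reached multiple(s) of 7: 7, 14 -> fragments 1-2 completed (2 total).
Check: final fork_pos = 18; the multiples of 7 that are <= 18 are 7..14 -> 18 // 7 = 2 completed fragment(s).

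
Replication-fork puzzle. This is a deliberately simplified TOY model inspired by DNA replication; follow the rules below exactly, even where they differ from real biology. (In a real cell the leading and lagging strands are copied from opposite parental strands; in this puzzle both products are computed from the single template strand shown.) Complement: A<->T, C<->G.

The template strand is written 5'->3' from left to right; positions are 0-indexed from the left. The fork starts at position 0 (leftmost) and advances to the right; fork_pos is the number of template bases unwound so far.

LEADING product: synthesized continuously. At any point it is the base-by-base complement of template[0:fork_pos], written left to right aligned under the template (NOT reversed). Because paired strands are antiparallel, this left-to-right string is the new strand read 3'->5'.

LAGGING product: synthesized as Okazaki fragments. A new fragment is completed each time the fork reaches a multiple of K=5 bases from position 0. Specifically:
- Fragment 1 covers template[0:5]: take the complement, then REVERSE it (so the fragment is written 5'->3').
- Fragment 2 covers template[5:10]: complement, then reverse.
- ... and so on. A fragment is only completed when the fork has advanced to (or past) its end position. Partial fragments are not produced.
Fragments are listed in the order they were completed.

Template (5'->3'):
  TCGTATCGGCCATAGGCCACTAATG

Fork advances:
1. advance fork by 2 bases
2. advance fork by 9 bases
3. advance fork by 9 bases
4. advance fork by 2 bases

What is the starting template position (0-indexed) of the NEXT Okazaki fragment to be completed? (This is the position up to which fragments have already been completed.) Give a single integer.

Answer: 20

Derivation:
Step 1: advance 2 -> fork_pos = 0 + 2 = 2. Next multiple of 5 is 5 (not reached); still 0 fragment(s).
Step 2: advance 9 -> fork_pos = 2 + 9 = 11. Reached multiple(s) of 5: 5, 10 -> fragments 1-2 completed (2 total).
Step 3: advance 9 -> fork_pos = 11 + 9 = 20. Reached multiple(s) of 5: 15, 20 -> fragments 3-4 completed (4 total).
Step 4: advance 2 -> fork_pos = 20 + 2 = 22. Next multiple of 5 is 25 (not reached); still 4 fragment(s).
4 fragment(s) completed, covering template[0:20] (4 x 5 = 20). The next fragment, fragment 5, covers template[20:25], so it starts at position 20.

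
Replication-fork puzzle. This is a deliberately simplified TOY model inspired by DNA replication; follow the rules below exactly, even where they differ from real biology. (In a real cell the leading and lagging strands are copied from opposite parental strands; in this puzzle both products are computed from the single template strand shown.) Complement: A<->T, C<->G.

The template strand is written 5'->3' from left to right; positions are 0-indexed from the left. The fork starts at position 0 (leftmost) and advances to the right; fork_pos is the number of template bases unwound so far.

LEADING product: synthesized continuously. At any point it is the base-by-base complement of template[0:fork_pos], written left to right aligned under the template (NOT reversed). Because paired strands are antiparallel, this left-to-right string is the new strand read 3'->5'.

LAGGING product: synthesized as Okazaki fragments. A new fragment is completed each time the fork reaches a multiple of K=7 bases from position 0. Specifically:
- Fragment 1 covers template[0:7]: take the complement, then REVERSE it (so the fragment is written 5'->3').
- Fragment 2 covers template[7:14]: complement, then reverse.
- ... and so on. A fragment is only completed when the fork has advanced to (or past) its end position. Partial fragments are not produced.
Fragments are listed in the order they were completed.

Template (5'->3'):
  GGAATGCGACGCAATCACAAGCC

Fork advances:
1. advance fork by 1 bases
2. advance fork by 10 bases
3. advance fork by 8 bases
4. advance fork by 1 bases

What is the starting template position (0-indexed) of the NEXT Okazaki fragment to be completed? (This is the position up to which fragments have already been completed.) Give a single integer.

Answer: 14

Derivation:
Step 1: advance 1 -> fork_pos = 0 + 1 = 1. Next multiple of 7 is 7 (not reached); still 0 fragment(s).
Step 2: advance 10 -> fork_pos = 1 + 10 = 11. Reached multiple(s) of 7: 7 -> fragment 1 completed (1 total).
Step 3: advance 8 -> fork_pos = 11 + 8 = 19. Reached multiple(s) of 7: 14 -> fragment 2 completed (2 total).
Step 4: advance 1 -> fork_pos = 19 + 1 = 20. Next multiple of 7 is 21 (not reached); still 2 fragment(s).
2 fragment(s) completed, covering template[0:14] (2 x 7 = 14). The next fragment, fragment 3, covers template[14:21], so it starts at position 14.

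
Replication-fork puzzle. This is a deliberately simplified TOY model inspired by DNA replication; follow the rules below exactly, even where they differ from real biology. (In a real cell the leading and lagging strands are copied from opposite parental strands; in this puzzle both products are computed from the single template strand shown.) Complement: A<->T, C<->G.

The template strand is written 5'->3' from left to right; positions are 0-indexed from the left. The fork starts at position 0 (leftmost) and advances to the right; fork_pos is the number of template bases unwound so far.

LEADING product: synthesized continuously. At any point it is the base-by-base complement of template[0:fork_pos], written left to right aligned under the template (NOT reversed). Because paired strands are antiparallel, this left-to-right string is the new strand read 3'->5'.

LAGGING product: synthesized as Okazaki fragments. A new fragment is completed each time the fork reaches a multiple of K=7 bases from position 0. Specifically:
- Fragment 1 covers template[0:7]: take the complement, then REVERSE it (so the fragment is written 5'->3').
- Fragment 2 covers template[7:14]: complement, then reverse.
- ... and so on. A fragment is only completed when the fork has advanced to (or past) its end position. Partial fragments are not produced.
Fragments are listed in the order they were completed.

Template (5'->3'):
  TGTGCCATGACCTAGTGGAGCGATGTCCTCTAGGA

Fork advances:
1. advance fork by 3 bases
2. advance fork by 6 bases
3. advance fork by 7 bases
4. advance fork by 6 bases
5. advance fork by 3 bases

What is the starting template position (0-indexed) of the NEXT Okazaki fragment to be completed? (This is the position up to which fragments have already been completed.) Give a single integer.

Answer: 21

Derivation:
Step 1: advance 3 -> fork_pos = 0 + 3 = 3. Next multiple of 7 is 7 (not reached); still 0 fragment(s).
Step 2: advance 6 -> fork_pos = 3 + 6 = 9. Reached multiple(s) of 7: 7 -> fragment 1 completed (1 total).
Step 3: advance 7 -> fork_pos = 9 + 7 = 16. Reached multiple(s) of 7: 14 -> fragment 2 completed (2 total).
Step 4: advance 6 -> fork_pos = 16 + 6 = 22. Reached multiple(s) of 7: 21 -> fragment 3 completed (3 total).
Step 5: advance 3 -> fork_pos = 22 + 3 = 25. Next multiple of 7 is 28 (not reached); still 3 fragment(s).
3 fragment(s) completed, covering template[0:21] (3 x 7 = 21). The next fragment, fragment 4, covers template[21:28], so it starts at position 21.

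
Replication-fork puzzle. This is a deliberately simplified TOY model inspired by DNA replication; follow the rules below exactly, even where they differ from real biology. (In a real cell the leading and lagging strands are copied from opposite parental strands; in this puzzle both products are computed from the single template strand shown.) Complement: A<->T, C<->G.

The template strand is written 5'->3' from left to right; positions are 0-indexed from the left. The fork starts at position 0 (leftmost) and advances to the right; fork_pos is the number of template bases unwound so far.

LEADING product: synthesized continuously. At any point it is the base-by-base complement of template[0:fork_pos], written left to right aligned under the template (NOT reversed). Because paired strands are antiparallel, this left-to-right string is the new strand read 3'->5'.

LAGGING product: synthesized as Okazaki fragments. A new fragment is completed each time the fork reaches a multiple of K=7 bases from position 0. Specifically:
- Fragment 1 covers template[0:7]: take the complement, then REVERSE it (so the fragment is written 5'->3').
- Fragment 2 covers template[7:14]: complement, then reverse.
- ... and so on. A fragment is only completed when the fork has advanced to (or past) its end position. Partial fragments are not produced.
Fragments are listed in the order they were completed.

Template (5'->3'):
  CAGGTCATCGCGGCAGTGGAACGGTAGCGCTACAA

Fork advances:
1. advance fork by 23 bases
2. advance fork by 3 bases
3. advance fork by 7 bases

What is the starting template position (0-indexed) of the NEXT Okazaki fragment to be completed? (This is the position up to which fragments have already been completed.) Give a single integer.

Step 1: advance 23 -> fork_pos = 0 + 23 = 23. Reached multiple(s) of 7: 7, 14, 21 -> fragments 1-3 completed (3 total).
Step 2: advance 3 -> fork_pos = 23 + 3 = 26. Next multiple of 7 is 28 (not reached); still 3 fragment(s).
Step 3: advance 7 -> fork_pos = 26 + 7 = 33. Reached multiple(s) of 7: 28 -> fragment 4 completed (4 total).
4 fragment(s) completed, covering template[0:28] (4 x 7 = 28). The next fragment, fragment 5, covers template[28:35], so it starts at position 28.

Answer: 28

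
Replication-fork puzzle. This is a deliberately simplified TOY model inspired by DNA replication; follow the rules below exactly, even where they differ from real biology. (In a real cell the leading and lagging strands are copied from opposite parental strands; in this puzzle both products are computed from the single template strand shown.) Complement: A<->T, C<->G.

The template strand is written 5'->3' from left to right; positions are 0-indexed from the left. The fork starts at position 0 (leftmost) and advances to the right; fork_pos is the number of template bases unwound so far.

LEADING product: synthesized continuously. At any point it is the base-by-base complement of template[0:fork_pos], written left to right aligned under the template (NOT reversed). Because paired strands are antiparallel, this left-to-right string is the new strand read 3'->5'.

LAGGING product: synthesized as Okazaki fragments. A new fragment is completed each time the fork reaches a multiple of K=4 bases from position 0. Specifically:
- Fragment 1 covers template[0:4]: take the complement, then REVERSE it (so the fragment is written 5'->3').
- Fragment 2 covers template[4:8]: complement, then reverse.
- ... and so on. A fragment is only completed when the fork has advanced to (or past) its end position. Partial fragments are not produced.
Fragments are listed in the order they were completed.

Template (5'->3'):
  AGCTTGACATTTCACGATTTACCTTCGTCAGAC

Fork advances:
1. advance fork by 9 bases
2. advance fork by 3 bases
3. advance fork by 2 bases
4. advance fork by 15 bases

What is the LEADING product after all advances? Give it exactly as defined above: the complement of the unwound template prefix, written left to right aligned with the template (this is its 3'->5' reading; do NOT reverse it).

Answer: TCGAACTGTAAAGTGCTAAATGGAAGCAG

Derivation:
Step 1: advance 9 -> fork_pos = 0 + 9 = 9.
Step 2: advance 3 -> fork_pos = 9 + 3 = 12.
Step 3: advance 2 -> fork_pos = 12 + 2 = 14.
Step 4: advance 15 -> fork_pos = 14 + 15 = 29.
Unwound prefix: template[0:29] = AGCTTGACATTTCACGATTTACCTTCGTC
Complement it base by base (A<->T, C<->G), keeping left-to-right order:
  [0:5] AGCTT -> TCGAA
  [5:10] GACAT -> CTGTA
  [10:15] TTCAC -> AAGTG
  [15:20] GATTT -> CTAAA
  [20:25] ACCTT -> TGGAA
  [25:29] CGTC -> GCAG
Concatenate: TCGAACTGTAAAGTGCTAAATGGAAGCAG (length 29; written aligned with the template, i.e. 3'->5').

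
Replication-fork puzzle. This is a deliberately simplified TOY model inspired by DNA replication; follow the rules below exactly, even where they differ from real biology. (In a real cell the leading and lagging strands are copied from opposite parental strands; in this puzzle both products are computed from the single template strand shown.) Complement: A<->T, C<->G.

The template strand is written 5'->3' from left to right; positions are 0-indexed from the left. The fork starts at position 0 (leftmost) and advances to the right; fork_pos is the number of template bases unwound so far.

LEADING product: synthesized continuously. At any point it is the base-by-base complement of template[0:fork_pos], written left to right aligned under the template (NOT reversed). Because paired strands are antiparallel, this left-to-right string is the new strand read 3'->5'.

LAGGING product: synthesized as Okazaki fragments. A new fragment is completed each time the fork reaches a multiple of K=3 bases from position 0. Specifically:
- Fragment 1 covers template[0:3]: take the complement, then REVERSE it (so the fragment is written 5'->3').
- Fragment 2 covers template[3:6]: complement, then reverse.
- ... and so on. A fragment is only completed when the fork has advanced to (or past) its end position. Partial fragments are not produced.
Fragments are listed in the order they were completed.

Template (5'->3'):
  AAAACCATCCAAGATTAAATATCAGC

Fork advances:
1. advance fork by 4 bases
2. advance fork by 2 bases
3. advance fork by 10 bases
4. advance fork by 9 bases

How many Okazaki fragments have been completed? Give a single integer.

Step 1: advance 4 -> fork_pos = 0 + 4 = 4. Reached multiple(s) of 3: 3 -> fragment 1 completed (1 total).
Step 2: advance 2 -> fork_pos = 4 + 2 = 6. Reached multiple(s) of 3: 6 -> fragment 2 completed (2 total).
Step 3: advance 10 -> fork_pos = 6 + 10 = 16. Reached multiple(s) of 3: 9, 12, 15 -> fragments 3-5 completed (5 total).
Step 4: advance 9 -> fork_pos = 16 + 9 = 25. Reached multiple(s) of 3: 18, 21, 24 -> fragments 6-8 completed (8 total).
Check: final fork_pos = 25; the multiples of 3 that are <= 25 are 3..24 -> 25 // 3 = 8 completed fragment(s).

Answer: 8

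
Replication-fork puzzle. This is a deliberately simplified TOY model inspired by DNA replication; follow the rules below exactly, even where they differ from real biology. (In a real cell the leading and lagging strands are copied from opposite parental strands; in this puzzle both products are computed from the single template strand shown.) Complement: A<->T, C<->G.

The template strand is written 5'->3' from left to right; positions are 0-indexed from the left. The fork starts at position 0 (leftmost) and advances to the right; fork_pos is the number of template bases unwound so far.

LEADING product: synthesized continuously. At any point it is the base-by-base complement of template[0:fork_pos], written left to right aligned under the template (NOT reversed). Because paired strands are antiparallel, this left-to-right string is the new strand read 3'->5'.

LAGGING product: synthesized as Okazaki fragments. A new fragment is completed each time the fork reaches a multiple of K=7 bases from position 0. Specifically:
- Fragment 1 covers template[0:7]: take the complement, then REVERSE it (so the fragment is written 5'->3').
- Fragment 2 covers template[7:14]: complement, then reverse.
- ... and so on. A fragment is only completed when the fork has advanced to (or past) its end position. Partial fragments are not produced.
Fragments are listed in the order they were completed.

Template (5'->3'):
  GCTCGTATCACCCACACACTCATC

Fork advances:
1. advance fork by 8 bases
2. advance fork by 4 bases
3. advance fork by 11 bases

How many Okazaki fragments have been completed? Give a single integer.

Step 1: advance 8 -> fork_pos = 0 + 8 = 8. Reached multiple(s) of 7: 7 -> fragment 1 completed (1 total).
Step 2: advance 4 -> fork_pos = 8 + 4 = 12. Next multiple of 7 is 14 (not reached); still 1 fragment(s).
Step 3: advance 11 -> fork_pos = 12 + 11 = 23. Reached multiple(s) of 7: 14, 21 -> fragments 2-3 completed (3 total).
Check: final fork_pos = 23; the multiples of 7 that are <= 23 are 7..21 -> 23 // 7 = 3 completed fragment(s).

Answer: 3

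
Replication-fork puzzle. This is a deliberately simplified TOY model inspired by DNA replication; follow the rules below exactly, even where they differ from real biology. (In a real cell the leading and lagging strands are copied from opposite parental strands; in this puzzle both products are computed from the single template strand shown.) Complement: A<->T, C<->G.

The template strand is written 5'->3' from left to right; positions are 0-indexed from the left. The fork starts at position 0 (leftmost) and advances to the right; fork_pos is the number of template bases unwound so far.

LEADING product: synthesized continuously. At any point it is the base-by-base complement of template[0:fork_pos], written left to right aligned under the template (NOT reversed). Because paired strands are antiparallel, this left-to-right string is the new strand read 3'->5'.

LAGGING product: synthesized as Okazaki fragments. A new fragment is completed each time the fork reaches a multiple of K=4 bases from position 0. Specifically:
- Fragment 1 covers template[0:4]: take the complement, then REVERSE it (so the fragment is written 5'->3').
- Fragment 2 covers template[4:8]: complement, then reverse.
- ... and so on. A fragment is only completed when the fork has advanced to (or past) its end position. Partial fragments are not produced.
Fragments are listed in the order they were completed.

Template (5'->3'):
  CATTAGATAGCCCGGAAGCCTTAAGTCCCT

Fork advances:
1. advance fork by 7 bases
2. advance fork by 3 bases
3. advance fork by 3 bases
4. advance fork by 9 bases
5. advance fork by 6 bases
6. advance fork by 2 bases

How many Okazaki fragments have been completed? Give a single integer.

Step 1: advance 7 -> fork_pos = 0 + 7 = 7. Reached multiple(s) of 4: 4 -> fragment 1 completed (1 total).
Step 2: advance 3 -> fork_pos = 7 + 3 = 10. Reached multiple(s) of 4: 8 -> fragment 2 completed (2 total).
Step 3: advance 3 -> fork_pos = 10 + 3 = 13. Reached multiple(s) of 4: 12 -> fragment 3 completed (3 total).
Step 4: advance 9 -> fork_pos = 13 + 9 = 22. Reached multiple(s) of 4: 16, 20 -> fragments 4-5 completed (5 total).
Step 5: advance 6 -> fork_pos = 22 + 6 = 28. Reached multiple(s) of 4: 24, 28 -> fragments 6-7 completed (7 total).
Step 6: advance 2 -> fork_pos = 28 + 2 = 30. Next multiple of 4 is 32 (not reached); still 7 fragment(s).
Check: final fork_pos = 30; the multiples of 4 that are <= 30 are 4..28 -> 30 // 4 = 7 completed fragment(s).

Answer: 7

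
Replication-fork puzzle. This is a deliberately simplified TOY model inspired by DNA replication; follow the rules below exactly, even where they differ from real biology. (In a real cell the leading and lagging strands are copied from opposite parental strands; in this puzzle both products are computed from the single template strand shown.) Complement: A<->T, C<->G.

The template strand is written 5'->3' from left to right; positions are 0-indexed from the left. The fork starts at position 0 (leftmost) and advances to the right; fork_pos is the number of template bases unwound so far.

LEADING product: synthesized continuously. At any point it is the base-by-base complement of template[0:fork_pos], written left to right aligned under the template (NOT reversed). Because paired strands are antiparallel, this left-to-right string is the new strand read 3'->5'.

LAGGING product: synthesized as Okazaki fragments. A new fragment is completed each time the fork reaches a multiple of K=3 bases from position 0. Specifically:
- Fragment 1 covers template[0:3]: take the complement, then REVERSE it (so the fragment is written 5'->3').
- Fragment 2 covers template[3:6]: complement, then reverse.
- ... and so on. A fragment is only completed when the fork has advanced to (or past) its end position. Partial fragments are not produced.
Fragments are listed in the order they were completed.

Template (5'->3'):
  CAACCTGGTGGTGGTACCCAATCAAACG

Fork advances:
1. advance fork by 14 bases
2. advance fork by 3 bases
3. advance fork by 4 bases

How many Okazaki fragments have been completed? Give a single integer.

Answer: 7

Derivation:
Step 1: advance 14 -> fork_pos = 0 + 14 = 14. Reached multiple(s) of 3: 3, 6, 9, 12 -> fragments 1-4 completed (4 total).
Step 2: advance 3 -> fork_pos = 14 + 3 = 17. Reached multiple(s) of 3: 15 -> fragment 5 completed (5 total).
Step 3: advance 4 -> fork_pos = 17 + 4 = 21. Reached multiple(s) of 3: 18, 21 -> fragments 6-7 completed (7 total).
Check: final fork_pos = 21; the multiples of 3 that are <= 21 are 3..21 -> 21 // 3 = 7 completed fragment(s).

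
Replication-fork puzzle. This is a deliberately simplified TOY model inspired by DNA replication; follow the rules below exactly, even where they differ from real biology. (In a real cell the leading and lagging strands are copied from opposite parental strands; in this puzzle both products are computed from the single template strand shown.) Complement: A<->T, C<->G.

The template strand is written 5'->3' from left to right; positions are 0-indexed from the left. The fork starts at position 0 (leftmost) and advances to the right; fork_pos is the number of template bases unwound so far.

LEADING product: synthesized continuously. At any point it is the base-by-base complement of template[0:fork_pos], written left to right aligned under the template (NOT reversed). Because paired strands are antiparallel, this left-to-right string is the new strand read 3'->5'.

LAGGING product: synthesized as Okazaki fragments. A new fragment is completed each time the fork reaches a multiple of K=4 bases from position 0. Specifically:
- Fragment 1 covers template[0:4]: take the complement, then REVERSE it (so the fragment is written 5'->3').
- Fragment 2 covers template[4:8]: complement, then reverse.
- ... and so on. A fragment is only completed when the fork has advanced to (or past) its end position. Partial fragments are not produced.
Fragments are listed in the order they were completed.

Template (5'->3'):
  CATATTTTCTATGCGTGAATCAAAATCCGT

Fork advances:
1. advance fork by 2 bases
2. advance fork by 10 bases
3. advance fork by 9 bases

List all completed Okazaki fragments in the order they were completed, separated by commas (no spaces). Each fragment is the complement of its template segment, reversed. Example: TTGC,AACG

Answer: TATG,AAAA,ATAG,ACGC,ATTC

Derivation:
Step 1: advance 2 -> fork_pos = 0 + 2 = 2. Next multiple of 4 is 4 (not reached); still 0 fragment(s).
Step 2: advance 10 -> fork_pos = 2 + 10 = 12. Reached multiple(s) of 4: 4, 8, 12 -> fragments 1-3 completed (3 total).
Step 3: advance 9 -> fork_pos = 12 + 9 = 21. Reached multiple(s) of 4: 16, 20 -> fragments 4-5 completed (5 total).
Final fork_pos = 21, so 5 fragment(s) are complete. Build each: template segment -> complement -> reverse.
Fragment 1: template[0:4] = CATA -> complement GTAT -> reversed TATG
Fragment 2: template[4:8] = TTTT -> complement AAAA -> reversed AAAA
Fragment 3: template[8:12] = CTAT -> complement GATA -> reversed ATAG
Fragment 4: template[12:16] = GCGT -> complement CGCA -> reversed ACGC
Fragment 5: template[16:20] = GAAT -> complement CTTA -> reversed ATTC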